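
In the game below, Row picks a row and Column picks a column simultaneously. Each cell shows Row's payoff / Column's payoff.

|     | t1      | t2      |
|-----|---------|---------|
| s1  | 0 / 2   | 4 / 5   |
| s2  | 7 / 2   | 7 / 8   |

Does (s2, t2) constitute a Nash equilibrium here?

Yes

Holding Column at t2: Row gets 7 from s2, versus 4 from s1. No profitable deviation for Row.
Holding Row at s2: Column gets 8 from t2, versus 2 from t1. No profitable deviation for Column either.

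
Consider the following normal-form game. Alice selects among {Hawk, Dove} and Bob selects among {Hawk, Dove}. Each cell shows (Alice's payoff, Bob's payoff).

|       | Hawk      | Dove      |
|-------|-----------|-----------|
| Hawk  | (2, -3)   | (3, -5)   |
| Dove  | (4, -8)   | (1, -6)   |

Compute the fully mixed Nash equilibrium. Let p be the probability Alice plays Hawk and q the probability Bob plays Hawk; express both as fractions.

p = 1/2, q = 1/2

In a mixed NE each player is indifferent between their pure strategies, so the opponent's mix sets the indifference.
Bob indifferent between Hawk and Dove: p·(-3) + (1−p)·(-8) = p·(-5) + (1−p)·(-6) ⟹ (-8) + 5p = (-6) + 1p ⟹ p = 1/2.
Alice indifferent between Hawk and Dove: q·2 + (1−q)·3 = q·4 + (1−q)·1 ⟹ 3 + (-1)q = 1 + 3q ⟹ q = 1/2.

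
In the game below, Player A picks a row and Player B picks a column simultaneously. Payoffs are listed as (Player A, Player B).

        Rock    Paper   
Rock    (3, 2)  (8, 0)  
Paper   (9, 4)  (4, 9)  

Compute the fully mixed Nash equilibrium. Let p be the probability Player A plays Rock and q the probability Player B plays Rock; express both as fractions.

p = 5/7, q = 2/5

In a mixed NE each player is indifferent between their pure strategies, so the opponent's mix sets the indifference.
Player B indifferent between Rock and Paper: p·2 + (1−p)·4 = p·0 + (1−p)·9 ⟹ 4 + (-2)p = 9 + (-9)p ⟹ p = 5/7.
Player A indifferent between Rock and Paper: q·3 + (1−q)·8 = q·9 + (1−q)·4 ⟹ 8 + (-5)q = 4 + 5q ⟹ q = 2/5.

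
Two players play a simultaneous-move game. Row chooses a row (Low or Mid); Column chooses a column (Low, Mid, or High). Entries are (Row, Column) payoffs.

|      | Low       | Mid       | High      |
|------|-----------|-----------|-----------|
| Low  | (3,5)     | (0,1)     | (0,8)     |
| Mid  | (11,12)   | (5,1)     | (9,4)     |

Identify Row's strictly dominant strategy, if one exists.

A strategy is strictly dominant if it gives Row a strictly higher payoff than every other strategy, against every choice by the opponent.
Mid strictly dominates: vs Low: 11 > 3; vs Mid: 5 > 0; vs High: 9 > 0.

Mid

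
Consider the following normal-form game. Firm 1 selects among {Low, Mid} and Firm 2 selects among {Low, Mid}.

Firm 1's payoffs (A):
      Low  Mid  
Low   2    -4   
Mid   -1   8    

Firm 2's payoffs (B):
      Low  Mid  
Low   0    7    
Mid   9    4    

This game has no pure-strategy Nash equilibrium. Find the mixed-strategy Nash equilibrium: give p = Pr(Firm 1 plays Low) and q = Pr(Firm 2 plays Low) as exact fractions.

Each player's mixing probability is pinned down by making the *other* player indifferent.
Firm 2 indifferent between Low and Mid: p·0 + (1−p)·9 = p·7 + (1−p)·4 ⟹ 9 + (-9)p = 4 + 3p ⟹ p = 5/12.
Firm 1 indifferent between Low and Mid: q·2 + (1−q)·(-4) = q·(-1) + (1−q)·8 ⟹ (-4) + 6q = 8 + (-9)q ⟹ q = 4/5.

p = 5/12, q = 4/5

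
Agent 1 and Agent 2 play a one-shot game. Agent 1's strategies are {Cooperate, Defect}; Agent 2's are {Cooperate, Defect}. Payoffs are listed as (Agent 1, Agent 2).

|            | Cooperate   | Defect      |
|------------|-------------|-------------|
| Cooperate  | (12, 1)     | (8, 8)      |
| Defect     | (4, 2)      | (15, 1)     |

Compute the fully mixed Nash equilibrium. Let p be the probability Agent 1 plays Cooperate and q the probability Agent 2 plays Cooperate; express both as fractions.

p = 1/8, q = 7/15

Each player's mixing probability is pinned down by making the *other* player indifferent.
Agent 2 indifferent between Cooperate and Defect: p·1 + (1−p)·2 = p·8 + (1−p)·1 ⟹ 2 + (-1)p = 1 + 7p ⟹ p = 1/8.
Agent 1 indifferent between Cooperate and Defect: q·12 + (1−q)·8 = q·4 + (1−q)·15 ⟹ 8 + 4q = 15 + (-11)q ⟹ q = 7/15.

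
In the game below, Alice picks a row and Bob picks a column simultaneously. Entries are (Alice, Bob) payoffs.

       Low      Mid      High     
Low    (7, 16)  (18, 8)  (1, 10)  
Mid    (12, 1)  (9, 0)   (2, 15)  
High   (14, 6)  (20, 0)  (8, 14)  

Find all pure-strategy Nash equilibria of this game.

Find each player's best response to every opponent strategy; NE are the intersections.
Alice's best responses — vs Low: High (payoff 14); vs Mid: High (payoff 20); vs High: High (payoff 8).
Bob's best responses — vs Low: Low (payoff 16); vs Mid: High (payoff 15); vs High: High (payoff 14).
The only mutual best response is (High, High); neither player gains by switching there.

(High, High)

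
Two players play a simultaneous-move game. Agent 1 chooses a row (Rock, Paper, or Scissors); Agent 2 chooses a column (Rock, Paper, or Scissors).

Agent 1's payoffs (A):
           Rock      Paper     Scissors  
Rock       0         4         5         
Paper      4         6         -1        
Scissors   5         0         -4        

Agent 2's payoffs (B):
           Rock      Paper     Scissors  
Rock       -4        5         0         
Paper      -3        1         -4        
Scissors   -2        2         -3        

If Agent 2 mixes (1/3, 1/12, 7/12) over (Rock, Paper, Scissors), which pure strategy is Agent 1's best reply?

Rock

Agent 1's best reply maximizes expected payoff against the mix.
Rock: (1/3)·0 + (1/12)·4 + (7/12)·5 = 13/4
Paper: (1/3)·4 + (1/12)·6 + (7/12)·(-1) = 5/4
Scissors: (1/3)·5 + (1/12)·0 + (7/12)·(-4) = -2/3
Highest expected payoff is 13/4, from Rock.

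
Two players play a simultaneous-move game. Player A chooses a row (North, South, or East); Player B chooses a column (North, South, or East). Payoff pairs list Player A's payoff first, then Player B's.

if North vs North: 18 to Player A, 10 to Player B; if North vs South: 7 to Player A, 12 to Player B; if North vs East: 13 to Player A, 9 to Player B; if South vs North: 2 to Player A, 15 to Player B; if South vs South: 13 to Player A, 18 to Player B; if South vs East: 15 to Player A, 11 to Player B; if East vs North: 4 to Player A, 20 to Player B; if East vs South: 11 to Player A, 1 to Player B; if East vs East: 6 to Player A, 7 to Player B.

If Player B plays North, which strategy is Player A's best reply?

North

With Player B fixed at North, Player A's payoffs are: North → 18, South → 2, East → 4.
The maximum is 18, achieved by North.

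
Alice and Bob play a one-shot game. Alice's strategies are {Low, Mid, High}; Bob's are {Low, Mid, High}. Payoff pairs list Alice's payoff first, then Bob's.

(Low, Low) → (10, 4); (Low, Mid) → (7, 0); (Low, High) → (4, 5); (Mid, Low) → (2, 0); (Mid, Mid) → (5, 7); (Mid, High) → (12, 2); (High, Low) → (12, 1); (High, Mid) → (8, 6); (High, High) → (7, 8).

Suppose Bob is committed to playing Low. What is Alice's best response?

High

With Bob fixed at Low, Alice's payoffs are: Low → 10, Mid → 2, High → 12.
The maximum is 12, achieved by High.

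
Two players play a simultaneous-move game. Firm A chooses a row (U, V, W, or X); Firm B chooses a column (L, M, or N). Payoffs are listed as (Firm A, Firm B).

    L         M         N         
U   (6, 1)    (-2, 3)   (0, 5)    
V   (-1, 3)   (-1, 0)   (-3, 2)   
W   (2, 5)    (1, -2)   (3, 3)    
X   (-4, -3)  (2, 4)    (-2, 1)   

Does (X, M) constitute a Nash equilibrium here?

Yes

Holding Firm B at M: Firm A gets 2 from X, versus -2 from U, -1 from V, 1 from W. No profitable deviation for Firm A.
Holding Firm A at X: Firm B gets 4 from M, versus -3 from L, 1 from N. No profitable deviation for Firm B either.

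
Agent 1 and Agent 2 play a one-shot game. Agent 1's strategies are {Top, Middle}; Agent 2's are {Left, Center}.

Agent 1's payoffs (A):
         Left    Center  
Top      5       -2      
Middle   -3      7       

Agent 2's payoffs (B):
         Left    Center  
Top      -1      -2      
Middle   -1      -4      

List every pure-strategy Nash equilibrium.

Check mutual best responses: a cell is a NE iff neither player can gain by unilaterally deviating.
Agent 1's best responses — vs Left: Top (payoff 5); vs Center: Middle (payoff 7).
Agent 2's best responses — vs Top: Left (payoff -1); vs Middle: Left (payoff -1).
The only mutual best response is (Top, Left); neither player gains by switching there.

(Top, Left)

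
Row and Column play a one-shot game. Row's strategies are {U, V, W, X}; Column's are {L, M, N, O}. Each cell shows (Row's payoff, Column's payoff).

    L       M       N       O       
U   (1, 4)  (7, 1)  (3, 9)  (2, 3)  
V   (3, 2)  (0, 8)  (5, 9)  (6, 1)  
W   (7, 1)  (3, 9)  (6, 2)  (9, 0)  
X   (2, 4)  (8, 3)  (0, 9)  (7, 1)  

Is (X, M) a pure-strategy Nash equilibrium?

No

Holding Column at M: Row gets 8 from X, versus 7 from U, 0 from V, 3 from W. No profitable deviation for Row.
Holding Row at X: Column gets 3 from M but could get 9 by switching to N. Column has a profitable deviation.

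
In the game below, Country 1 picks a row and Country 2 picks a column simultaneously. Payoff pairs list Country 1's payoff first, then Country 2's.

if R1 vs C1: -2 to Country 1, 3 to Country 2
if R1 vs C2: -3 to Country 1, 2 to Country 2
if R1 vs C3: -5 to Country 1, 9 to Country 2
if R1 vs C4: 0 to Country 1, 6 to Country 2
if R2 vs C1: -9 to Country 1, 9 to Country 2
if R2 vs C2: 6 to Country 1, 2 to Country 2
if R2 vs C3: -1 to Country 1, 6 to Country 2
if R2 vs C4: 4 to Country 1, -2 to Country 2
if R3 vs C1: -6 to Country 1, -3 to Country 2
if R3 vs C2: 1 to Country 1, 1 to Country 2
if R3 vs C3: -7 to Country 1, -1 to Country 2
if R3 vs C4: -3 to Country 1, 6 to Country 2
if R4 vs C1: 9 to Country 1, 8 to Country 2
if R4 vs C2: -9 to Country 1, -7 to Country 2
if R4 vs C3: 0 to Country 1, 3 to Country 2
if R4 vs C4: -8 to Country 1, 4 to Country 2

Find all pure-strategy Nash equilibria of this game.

A profile is a Nash equilibrium when each player is best-responding to the other.
Country 1's best responses — vs C1: R4 (payoff 9); vs C2: R2 (payoff 6); vs C3: R4 (payoff 0); vs C4: R2 (payoff 4).
Country 2's best responses — vs R1: C3 (payoff 9); vs R2: C1 (payoff 9); vs R3: C4 (payoff 6); vs R4: C1 (payoff 8).
The only mutual best response is (R4, C1); neither player gains by switching there.

(R4, C1)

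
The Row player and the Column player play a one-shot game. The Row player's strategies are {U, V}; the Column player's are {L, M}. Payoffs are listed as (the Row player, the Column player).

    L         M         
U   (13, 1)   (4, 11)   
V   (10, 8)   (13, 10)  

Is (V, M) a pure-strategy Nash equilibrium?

Yes

Holding the Column player at M: the Row player gets 13 from V, versus 4 from U. No profitable deviation for the Row player.
Holding the Row player at V: the Column player gets 10 from M, versus 8 from L. No profitable deviation for the Column player either.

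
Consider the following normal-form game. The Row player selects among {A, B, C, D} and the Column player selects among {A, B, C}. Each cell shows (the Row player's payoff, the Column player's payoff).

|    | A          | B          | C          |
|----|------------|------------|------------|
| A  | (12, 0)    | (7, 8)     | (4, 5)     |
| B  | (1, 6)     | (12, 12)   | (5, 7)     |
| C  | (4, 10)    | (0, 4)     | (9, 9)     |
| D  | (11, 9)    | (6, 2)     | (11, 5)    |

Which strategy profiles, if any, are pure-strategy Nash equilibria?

(B, B)

Check mutual best responses: a cell is a NE iff neither player can gain by unilaterally deviating.
The Row player's best responses — vs A: A (payoff 12); vs B: B (payoff 12); vs C: D (payoff 11).
The Column player's best responses — vs A: B (payoff 8); vs B: B (payoff 12); vs C: A (payoff 10); vs D: A (payoff 9).
The only mutual best response is (B, B); neither player gains by switching there.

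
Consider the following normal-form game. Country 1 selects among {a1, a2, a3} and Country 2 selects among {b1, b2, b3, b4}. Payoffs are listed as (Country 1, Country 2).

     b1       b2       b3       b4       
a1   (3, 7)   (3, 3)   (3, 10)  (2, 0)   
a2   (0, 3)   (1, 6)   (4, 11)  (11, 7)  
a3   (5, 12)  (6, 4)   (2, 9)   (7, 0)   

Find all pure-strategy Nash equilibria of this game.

(a2, b3) and (a3, b1)

Find each player's best response to every opponent strategy; NE are the intersections.
Country 1's best responses — vs b1: a3 (payoff 5); vs b2: a3 (payoff 6); vs b3: a2 (payoff 4); vs b4: a2 (payoff 11).
Country 2's best responses — vs a1: b3 (payoff 10); vs a2: b3 (payoff 11); vs a3: b1 (payoff 12).
Mutual best responses occur at (a2, b3) and (a3, b1); at each, neither player gains by switching.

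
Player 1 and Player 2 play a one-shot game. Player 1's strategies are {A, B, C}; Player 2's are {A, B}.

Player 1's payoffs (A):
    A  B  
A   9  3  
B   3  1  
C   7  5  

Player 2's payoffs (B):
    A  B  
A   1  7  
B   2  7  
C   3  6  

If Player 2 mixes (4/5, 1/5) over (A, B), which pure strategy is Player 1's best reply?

Player 1's best reply maximizes expected payoff against the mix.
A: (4/5)·9 + (1/5)·3 = 39/5
B: (4/5)·3 + (1/5)·1 = 13/5
C: (4/5)·7 + (1/5)·5 = 33/5
Highest expected payoff is 39/5, from A.

A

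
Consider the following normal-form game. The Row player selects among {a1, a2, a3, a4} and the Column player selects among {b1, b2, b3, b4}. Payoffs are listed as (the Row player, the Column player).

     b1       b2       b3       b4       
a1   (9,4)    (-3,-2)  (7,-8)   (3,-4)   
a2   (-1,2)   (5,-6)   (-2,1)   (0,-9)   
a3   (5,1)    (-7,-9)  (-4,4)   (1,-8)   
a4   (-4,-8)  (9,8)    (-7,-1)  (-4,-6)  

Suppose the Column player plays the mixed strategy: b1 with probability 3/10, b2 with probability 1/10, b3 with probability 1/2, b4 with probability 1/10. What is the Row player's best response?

a1

Compute the Row player's expected payoff from each pure strategy against the given mix.
a1: (3/10)·9 + (1/10)·(-3) + (1/2)·7 + (1/10)·3 = 31/5
a2: (3/10)·(-1) + (1/10)·5 + (1/2)·(-2) + (1/10)·0 = -4/5
a3: (3/10)·5 + (1/10)·(-7) + (1/2)·(-4) + (1/10)·1 = -11/10
a4: (3/10)·(-4) + (1/10)·9 + (1/2)·(-7) + (1/10)·(-4) = -21/5
Highest expected payoff is 31/5, from a1.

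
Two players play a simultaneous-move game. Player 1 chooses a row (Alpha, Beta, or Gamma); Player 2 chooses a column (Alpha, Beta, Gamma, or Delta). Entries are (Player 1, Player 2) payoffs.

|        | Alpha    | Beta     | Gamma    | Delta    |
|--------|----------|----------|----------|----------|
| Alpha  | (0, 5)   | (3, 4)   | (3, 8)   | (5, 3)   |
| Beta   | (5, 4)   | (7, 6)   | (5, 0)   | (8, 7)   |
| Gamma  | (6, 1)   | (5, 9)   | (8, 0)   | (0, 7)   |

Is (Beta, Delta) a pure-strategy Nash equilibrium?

Holding Player 2 at Delta: Player 1 gets 8 from Beta, versus 5 from Alpha, 0 from Gamma. No profitable deviation for Player 1.
Holding Player 1 at Beta: Player 2 gets 7 from Delta, versus 4 from Alpha, 6 from Beta, 0 from Gamma. No profitable deviation for Player 2 either.

Yes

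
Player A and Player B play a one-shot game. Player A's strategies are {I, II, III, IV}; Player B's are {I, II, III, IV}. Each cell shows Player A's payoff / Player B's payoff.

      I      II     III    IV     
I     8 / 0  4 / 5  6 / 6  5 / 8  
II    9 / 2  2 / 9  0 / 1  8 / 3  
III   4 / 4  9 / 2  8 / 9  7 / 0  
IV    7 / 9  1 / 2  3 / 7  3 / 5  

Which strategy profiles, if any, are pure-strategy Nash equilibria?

(III, III)

Find each player's best response to every opponent strategy; NE are the intersections.
Player A's best responses — vs I: II (payoff 9); vs II: III (payoff 9); vs III: III (payoff 8); vs IV: II (payoff 8).
Player B's best responses — vs I: IV (payoff 8); vs II: II (payoff 9); vs III: III (payoff 9); vs IV: I (payoff 9).
The only mutual best response is (III, III); neither player gains by switching there.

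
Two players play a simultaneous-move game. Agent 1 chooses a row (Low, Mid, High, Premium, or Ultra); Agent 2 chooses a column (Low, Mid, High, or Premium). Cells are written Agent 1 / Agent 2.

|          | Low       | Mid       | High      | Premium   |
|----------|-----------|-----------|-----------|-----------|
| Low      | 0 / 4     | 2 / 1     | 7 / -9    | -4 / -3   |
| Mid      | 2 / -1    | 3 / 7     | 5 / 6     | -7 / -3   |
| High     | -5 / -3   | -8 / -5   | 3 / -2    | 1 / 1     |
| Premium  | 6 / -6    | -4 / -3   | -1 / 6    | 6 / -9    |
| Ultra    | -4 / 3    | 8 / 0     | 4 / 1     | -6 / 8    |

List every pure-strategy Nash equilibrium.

None

Find each player's best response to every opponent strategy; NE are the intersections.
Agent 1's best responses — vs Low: Premium (payoff 6); vs Mid: Ultra (payoff 8); vs High: Low (payoff 7); vs Premium: Premium (payoff 6).
Agent 2's best responses — vs Low: Low (payoff 4); vs Mid: Mid (payoff 7); vs High: Premium (payoff 1); vs Premium: High (payoff 6); vs Ultra: Premium (payoff 8).
No cell has both players best-responding. For instance, Agent 1's best reply to Low is Premium, but against Premium Agent 2 prefers High over Low.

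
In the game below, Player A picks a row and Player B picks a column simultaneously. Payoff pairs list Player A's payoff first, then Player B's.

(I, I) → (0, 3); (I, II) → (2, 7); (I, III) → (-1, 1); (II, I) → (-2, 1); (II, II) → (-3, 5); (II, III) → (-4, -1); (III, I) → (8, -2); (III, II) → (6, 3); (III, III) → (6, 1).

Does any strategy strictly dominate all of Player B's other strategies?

II

A strategy is strictly dominant if it gives Player B a strictly higher payoff than every other strategy, against every choice by the opponent.
II strictly dominates: vs I: 7 > each of {3, 1}; vs II: 5 > each of {1, -1}; vs III: 3 > each of {-2, 1}.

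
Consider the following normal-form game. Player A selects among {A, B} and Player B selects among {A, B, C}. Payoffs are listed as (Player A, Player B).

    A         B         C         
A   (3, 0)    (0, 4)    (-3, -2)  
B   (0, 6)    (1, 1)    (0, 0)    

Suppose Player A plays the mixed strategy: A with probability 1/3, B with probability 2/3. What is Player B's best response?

A

Player B's best reply maximizes expected payoff against the mix.
A: (1/3)·0 + (2/3)·6 = 4
B: (1/3)·4 + (2/3)·1 = 2
C: (1/3)·(-2) + (2/3)·0 = -2/3
Highest expected payoff is 4, from A.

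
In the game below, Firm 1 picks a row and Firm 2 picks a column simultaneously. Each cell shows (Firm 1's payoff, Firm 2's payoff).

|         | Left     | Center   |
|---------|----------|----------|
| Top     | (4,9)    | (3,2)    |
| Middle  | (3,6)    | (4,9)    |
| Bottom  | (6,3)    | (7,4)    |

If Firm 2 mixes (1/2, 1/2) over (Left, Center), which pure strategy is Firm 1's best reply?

Firm 1's best reply maximizes expected payoff against the mix.
Top: (1/2)·4 + (1/2)·3 = 7/2
Middle: (1/2)·3 + (1/2)·4 = 7/2
Bottom: (1/2)·6 + (1/2)·7 = 13/2
Highest expected payoff is 13/2, from Bottom.

Bottom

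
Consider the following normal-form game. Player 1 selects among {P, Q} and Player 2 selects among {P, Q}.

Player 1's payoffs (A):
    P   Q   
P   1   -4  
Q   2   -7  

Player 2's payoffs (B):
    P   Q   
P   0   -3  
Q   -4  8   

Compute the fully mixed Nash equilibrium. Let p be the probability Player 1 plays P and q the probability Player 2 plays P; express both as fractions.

Each player's mixing probability is pinned down by making the *other* player indifferent.
Player 2 indifferent between P and Q: p·0 + (1−p)·(-4) = p·(-3) + (1−p)·8 ⟹ (-4) + 4p = 8 + (-11)p ⟹ p = 4/5.
Player 1 indifferent between P and Q: q·1 + (1−q)·(-4) = q·2 + (1−q)·(-7) ⟹ (-4) + 5q = (-7) + 9q ⟹ q = 3/4.

p = 4/5, q = 3/4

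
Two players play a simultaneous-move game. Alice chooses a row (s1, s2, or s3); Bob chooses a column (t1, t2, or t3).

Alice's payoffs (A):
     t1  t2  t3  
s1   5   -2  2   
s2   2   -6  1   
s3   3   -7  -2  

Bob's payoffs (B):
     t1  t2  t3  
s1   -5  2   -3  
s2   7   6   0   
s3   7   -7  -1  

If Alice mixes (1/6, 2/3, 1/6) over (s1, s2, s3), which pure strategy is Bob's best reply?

Compute Bob's expected payoff from each pure strategy against the given mix.
t1: (1/6)·(-5) + (2/3)·7 + (1/6)·7 = 5
t2: (1/6)·2 + (2/3)·6 + (1/6)·(-7) = 19/6
t3: (1/6)·(-3) + (2/3)·0 + (1/6)·(-1) = -2/3
Highest expected payoff is 5, from t1.

t1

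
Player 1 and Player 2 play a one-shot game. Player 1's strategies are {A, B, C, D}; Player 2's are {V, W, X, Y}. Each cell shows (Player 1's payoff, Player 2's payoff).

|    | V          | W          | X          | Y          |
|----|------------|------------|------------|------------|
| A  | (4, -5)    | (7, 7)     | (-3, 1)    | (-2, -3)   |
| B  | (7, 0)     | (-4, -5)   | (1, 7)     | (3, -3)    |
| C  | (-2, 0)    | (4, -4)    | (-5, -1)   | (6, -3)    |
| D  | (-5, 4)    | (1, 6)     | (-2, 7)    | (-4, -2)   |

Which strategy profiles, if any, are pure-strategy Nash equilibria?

(A, W) and (B, X)

Check mutual best responses: a cell is a NE iff neither player can gain by unilaterally deviating.
Player 1's best responses — vs V: B (payoff 7); vs W: A (payoff 7); vs X: B (payoff 1); vs Y: C (payoff 6).
Player 2's best responses — vs A: W (payoff 7); vs B: X (payoff 7); vs C: V (payoff 0); vs D: X (payoff 7).
Mutual best responses occur at (A, W) and (B, X); at each, neither player gains by switching.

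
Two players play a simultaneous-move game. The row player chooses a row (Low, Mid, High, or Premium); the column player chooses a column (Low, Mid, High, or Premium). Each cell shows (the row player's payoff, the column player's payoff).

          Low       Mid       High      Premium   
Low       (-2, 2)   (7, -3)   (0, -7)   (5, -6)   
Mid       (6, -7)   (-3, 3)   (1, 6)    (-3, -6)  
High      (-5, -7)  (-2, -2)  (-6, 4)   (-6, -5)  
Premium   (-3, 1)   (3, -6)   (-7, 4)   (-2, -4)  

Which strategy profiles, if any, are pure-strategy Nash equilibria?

Find each player's best response to every opponent strategy; NE are the intersections.
The row player's best responses — vs Low: Mid (payoff 6); vs Mid: Low (payoff 7); vs High: Mid (payoff 1); vs Premium: Low (payoff 5).
The column player's best responses — vs Low: Low (payoff 2); vs Mid: High (payoff 6); vs High: High (payoff 4); vs Premium: High (payoff 4).
The only mutual best response is (Mid, High); neither player gains by switching there.

(Mid, High)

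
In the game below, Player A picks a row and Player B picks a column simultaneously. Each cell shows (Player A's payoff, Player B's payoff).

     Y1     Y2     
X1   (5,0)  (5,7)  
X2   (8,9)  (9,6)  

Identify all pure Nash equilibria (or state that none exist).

A profile is a Nash equilibrium when each player is best-responding to the other.
Player A's best responses — vs Y1: X2 (payoff 8); vs Y2: X2 (payoff 9).
Player B's best responses — vs X1: Y2 (payoff 7); vs X2: Y1 (payoff 9).
The only mutual best response is (X2, Y1); neither player gains by switching there.

(X2, Y1)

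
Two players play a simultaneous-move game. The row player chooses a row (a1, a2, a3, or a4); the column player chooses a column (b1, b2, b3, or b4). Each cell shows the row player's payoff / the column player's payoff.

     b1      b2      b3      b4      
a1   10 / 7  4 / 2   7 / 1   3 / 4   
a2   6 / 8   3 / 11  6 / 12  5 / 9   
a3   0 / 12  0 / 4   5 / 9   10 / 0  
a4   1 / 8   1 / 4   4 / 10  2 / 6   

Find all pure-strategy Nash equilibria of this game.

(a1, b1)

A profile is a Nash equilibrium when each player is best-responding to the other.
The row player's best responses — vs b1: a1 (payoff 10); vs b2: a1 (payoff 4); vs b3: a1 (payoff 7); vs b4: a3 (payoff 10).
The column player's best responses — vs a1: b1 (payoff 7); vs a2: b3 (payoff 12); vs a3: b1 (payoff 12); vs a4: b3 (payoff 10).
The only mutual best response is (a1, b1); neither player gains by switching there.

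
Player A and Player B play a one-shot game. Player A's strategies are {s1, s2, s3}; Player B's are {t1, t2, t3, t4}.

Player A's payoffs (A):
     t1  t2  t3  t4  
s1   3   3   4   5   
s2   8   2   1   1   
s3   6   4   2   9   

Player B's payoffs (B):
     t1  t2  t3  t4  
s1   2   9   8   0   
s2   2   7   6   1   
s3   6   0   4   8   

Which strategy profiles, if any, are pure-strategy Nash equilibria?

(s3, t4)

A profile is a Nash equilibrium when each player is best-responding to the other.
Player A's best responses — vs t1: s2 (payoff 8); vs t2: s3 (payoff 4); vs t3: s1 (payoff 4); vs t4: s3 (payoff 9).
Player B's best responses — vs s1: t2 (payoff 9); vs s2: t2 (payoff 7); vs s3: t4 (payoff 8).
The only mutual best response is (s3, t4); neither player gains by switching there.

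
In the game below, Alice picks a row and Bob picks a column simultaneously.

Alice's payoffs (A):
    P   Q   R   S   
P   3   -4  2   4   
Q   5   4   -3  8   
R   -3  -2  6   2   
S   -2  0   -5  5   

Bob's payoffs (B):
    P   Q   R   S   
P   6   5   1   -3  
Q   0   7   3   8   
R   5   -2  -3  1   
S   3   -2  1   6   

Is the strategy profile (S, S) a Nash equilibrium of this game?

Holding Bob at S: Alice gets 5 from S but could get 8 by switching to Q. Alice has a profitable deviation.

No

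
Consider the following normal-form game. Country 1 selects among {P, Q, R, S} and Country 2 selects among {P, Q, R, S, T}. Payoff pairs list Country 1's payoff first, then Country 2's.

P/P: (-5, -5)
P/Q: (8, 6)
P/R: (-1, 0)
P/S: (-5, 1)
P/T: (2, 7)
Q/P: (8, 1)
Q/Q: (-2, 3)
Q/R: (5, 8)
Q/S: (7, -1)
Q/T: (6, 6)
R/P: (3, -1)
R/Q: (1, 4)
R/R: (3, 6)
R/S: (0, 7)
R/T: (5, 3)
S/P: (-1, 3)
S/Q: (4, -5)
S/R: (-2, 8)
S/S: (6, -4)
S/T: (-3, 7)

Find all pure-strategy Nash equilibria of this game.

Check mutual best responses: a cell is a NE iff neither player can gain by unilaterally deviating.
Country 1's best responses — vs P: Q (payoff 8); vs Q: P (payoff 8); vs R: Q (payoff 5); vs S: Q (payoff 7); vs T: Q (payoff 6).
Country 2's best responses — vs P: T (payoff 7); vs Q: R (payoff 8); vs R: S (payoff 7); vs S: R (payoff 8).
The only mutual best response is (Q, R); neither player gains by switching there.

(Q, R)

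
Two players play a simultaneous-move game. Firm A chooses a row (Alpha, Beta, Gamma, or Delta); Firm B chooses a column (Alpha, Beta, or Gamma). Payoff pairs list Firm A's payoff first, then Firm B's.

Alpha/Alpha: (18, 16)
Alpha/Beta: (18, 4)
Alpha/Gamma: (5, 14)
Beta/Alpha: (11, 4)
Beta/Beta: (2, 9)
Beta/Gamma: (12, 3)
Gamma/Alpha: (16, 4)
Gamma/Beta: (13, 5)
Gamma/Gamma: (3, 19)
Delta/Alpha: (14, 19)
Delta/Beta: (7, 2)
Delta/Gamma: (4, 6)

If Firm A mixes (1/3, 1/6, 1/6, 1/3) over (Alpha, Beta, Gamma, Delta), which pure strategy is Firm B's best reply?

Alpha

Firm B's best reply maximizes expected payoff against the mix.
Alpha: (1/3)·16 + (1/6)·4 + (1/6)·4 + (1/3)·19 = 13
Beta: (1/3)·4 + (1/6)·9 + (1/6)·5 + (1/3)·2 = 13/3
Gamma: (1/3)·14 + (1/6)·3 + (1/6)·19 + (1/3)·6 = 31/3
Highest expected payoff is 13, from Alpha.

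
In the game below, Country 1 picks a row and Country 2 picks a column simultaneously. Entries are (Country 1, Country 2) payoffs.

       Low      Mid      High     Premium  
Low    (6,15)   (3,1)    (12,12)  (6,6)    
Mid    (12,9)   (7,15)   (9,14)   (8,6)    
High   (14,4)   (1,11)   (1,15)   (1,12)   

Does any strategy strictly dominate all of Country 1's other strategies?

None

Check whether one of Country 1's strategies beats all alternatives regardless of what the opponent does.
Low is not dominant: against Low, Mid gives 12 > 6.
Mid is not dominant: against Low, High gives 14 > 12.
High is not dominant: against Mid, Low gives 3 > 1.
No single strategy is best against every opponent action.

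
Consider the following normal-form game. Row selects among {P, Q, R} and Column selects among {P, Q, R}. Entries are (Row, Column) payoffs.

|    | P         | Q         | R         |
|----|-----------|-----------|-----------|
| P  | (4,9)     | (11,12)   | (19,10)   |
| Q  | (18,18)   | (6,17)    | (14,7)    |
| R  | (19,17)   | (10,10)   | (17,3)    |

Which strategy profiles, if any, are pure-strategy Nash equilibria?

A profile is a Nash equilibrium when each player is best-responding to the other.
Row's best responses — vs P: R (payoff 19); vs Q: P (payoff 11); vs R: P (payoff 19).
Column's best responses — vs P: Q (payoff 12); vs Q: P (payoff 18); vs R: P (payoff 17).
Mutual best responses occur at (P, Q) and (R, P); at each, neither player gains by switching.

(P, Q) and (R, P)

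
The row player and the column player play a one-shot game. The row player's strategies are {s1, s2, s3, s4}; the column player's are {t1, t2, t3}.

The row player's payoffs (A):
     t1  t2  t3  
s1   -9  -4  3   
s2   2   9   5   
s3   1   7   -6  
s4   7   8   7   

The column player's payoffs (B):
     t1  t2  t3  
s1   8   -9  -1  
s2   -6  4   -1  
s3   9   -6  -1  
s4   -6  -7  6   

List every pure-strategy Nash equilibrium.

(s2, t2) and (s4, t3)

Check mutual best responses: a cell is a NE iff neither player can gain by unilaterally deviating.
The row player's best responses — vs t1: s4 (payoff 7); vs t2: s2 (payoff 9); vs t3: s4 (payoff 7).
The column player's best responses — vs s1: t1 (payoff 8); vs s2: t2 (payoff 4); vs s3: t1 (payoff 9); vs s4: t3 (payoff 6).
Mutual best responses occur at (s2, t2) and (s4, t3); at each, neither player gains by switching.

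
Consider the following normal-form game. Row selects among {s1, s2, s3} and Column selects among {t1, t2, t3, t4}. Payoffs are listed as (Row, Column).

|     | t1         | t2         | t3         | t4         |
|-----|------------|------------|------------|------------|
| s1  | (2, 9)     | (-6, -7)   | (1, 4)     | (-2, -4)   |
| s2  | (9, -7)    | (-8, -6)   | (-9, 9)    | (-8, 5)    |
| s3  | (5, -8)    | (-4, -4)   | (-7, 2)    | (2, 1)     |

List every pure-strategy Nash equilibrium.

No pure-strategy Nash equilibrium

Find each player's best response to every opponent strategy; NE are the intersections.
Row's best responses — vs t1: s2 (payoff 9); vs t2: s3 (payoff -4); vs t3: s1 (payoff 1); vs t4: s3 (payoff 2).
Column's best responses — vs s1: t1 (payoff 9); vs s2: t3 (payoff 9); vs s3: t3 (payoff 2).
No cell has both players best-responding. For instance, Row's best reply to t3 is s1, but against s1 Column prefers t1 over t3.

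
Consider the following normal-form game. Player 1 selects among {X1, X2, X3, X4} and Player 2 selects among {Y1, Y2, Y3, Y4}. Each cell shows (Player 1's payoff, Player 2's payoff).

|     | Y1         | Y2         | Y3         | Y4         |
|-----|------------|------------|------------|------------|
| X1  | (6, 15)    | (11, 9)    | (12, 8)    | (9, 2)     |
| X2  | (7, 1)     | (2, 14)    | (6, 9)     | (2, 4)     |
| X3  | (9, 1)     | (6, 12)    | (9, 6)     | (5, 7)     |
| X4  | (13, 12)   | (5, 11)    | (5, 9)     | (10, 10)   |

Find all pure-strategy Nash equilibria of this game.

Check mutual best responses: a cell is a NE iff neither player can gain by unilaterally deviating.
Player 1's best responses — vs Y1: X4 (payoff 13); vs Y2: X1 (payoff 11); vs Y3: X1 (payoff 12); vs Y4: X4 (payoff 10).
Player 2's best responses — vs X1: Y1 (payoff 15); vs X2: Y2 (payoff 14); vs X3: Y2 (payoff 12); vs X4: Y1 (payoff 12).
The only mutual best response is (X4, Y1); neither player gains by switching there.

(X4, Y1)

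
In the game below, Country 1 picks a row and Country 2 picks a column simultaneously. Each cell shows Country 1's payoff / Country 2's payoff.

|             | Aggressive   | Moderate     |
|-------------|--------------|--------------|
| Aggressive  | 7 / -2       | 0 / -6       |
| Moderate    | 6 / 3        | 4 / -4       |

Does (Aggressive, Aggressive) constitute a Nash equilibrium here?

Holding Country 2 at Aggressive: Country 1 gets 7 from Aggressive, versus 6 from Moderate. No profitable deviation for Country 1.
Holding Country 1 at Aggressive: Country 2 gets -2 from Aggressive, versus -6 from Moderate. No profitable deviation for Country 2 either.

Yes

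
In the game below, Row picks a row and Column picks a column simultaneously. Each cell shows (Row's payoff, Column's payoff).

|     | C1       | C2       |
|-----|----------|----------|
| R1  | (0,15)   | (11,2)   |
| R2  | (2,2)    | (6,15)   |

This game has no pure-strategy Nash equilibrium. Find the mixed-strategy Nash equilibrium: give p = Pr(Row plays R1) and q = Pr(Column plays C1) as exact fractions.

Each player's mixing probability is pinned down by making the *other* player indifferent.
Column indifferent between C1 and C2: p·15 + (1−p)·2 = p·2 + (1−p)·15 ⟹ 2 + 13p = 15 + (-13)p ⟹ p = 1/2.
Row indifferent between R1 and R2: q·0 + (1−q)·11 = q·2 + (1−q)·6 ⟹ 11 + (-11)q = 6 + (-4)q ⟹ q = 5/7.

p = 1/2, q = 5/7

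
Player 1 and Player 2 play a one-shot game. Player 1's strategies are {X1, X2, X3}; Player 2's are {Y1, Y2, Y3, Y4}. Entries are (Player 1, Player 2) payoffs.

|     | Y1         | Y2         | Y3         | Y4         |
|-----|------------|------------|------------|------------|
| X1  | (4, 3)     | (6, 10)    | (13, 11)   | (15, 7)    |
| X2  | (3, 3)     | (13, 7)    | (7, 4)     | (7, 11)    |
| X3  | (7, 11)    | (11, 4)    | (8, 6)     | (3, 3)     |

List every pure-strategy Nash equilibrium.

A profile is a Nash equilibrium when each player is best-responding to the other.
Player 1's best responses — vs Y1: X3 (payoff 7); vs Y2: X2 (payoff 13); vs Y3: X1 (payoff 13); vs Y4: X1 (payoff 15).
Player 2's best responses — vs X1: Y3 (payoff 11); vs X2: Y4 (payoff 11); vs X3: Y1 (payoff 11).
Mutual best responses occur at (X1, Y3) and (X3, Y1); at each, neither player gains by switching.

(X1, Y3) and (X3, Y1)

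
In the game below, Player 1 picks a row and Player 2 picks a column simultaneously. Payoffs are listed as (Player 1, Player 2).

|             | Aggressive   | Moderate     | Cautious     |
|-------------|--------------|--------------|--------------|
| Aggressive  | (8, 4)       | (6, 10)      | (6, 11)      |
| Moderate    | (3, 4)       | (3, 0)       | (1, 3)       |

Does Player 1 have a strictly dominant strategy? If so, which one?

A strategy is strictly dominant if it gives Player 1 a strictly higher payoff than every other strategy, against every choice by the opponent.
Aggressive strictly dominates: vs Aggressive: 8 > 3; vs Moderate: 6 > 3; vs Cautious: 6 > 1.

Aggressive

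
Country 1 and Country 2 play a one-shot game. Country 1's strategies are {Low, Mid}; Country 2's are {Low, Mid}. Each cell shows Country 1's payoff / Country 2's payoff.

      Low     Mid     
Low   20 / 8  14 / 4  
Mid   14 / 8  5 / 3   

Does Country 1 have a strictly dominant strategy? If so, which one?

Low

Check whether one of Country 1's strategies beats all alternatives regardless of what the opponent does.
Low strictly dominates: vs Low: 20 > 14; vs Mid: 14 > 5.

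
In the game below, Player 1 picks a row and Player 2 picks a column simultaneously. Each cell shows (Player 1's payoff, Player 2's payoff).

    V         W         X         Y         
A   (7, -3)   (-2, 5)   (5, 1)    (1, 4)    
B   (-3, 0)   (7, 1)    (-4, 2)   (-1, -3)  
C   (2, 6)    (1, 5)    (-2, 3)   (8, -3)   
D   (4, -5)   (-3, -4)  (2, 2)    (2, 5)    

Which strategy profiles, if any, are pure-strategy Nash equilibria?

There is no pure-strategy Nash equilibrium

Check mutual best responses: a cell is a NE iff neither player can gain by unilaterally deviating.
Player 1's best responses — vs V: A (payoff 7); vs W: B (payoff 7); vs X: A (payoff 5); vs Y: C (payoff 8).
Player 2's best responses — vs A: W (payoff 5); vs B: X (payoff 2); vs C: V (payoff 6); vs D: Y (payoff 5).
No cell has both players best-responding. For instance, Player 1's best reply to Y is C, but against C Player 2 prefers V over Y.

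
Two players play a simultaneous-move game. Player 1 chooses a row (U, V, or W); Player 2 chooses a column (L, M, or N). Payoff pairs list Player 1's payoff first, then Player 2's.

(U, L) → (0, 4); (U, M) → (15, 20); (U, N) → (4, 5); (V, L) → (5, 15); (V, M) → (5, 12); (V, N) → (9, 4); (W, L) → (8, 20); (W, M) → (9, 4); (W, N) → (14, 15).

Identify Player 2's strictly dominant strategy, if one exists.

No strictly dominant strategy

Check whether one of Player 2's strategies beats all alternatives regardless of what the opponent does.
L is not dominant: against U, M gives 20 > 4.
M is not dominant: against V, L gives 15 > 12.
N is not dominant: against U, M gives 20 > 5.
No single strategy is best against every opponent action.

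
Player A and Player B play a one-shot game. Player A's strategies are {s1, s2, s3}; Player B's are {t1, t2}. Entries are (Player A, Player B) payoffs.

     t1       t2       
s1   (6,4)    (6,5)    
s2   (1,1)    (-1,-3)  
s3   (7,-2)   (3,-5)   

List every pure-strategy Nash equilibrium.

Check mutual best responses: a cell is a NE iff neither player can gain by unilaterally deviating.
Player A's best responses — vs t1: s3 (payoff 7); vs t2: s1 (payoff 6).
Player B's best responses — vs s1: t2 (payoff 5); vs s2: t1 (payoff 1); vs s3: t1 (payoff -2).
Mutual best responses occur at (s1, t2) and (s3, t1); at each, neither player gains by switching.

(s1, t2) and (s3, t1)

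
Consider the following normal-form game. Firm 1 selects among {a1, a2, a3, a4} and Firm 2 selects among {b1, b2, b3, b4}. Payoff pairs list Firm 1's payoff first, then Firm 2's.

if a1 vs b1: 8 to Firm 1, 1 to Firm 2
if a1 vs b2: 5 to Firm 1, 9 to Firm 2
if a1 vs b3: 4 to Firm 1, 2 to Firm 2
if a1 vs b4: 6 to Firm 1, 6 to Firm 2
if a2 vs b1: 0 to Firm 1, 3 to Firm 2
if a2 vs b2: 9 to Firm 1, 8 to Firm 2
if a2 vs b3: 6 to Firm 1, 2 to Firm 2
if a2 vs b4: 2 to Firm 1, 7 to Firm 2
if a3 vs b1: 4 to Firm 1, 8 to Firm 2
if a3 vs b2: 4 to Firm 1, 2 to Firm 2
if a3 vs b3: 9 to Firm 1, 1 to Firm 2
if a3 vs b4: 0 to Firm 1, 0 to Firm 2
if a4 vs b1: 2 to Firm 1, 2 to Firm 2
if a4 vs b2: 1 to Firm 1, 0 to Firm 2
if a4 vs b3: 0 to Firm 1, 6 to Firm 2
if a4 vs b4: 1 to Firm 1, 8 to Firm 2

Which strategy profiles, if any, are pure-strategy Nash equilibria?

(a2, b2)

Check mutual best responses: a cell is a NE iff neither player can gain by unilaterally deviating.
Firm 1's best responses — vs b1: a1 (payoff 8); vs b2: a2 (payoff 9); vs b3: a3 (payoff 9); vs b4: a1 (payoff 6).
Firm 2's best responses — vs a1: b2 (payoff 9); vs a2: b2 (payoff 8); vs a3: b1 (payoff 8); vs a4: b4 (payoff 8).
The only mutual best response is (a2, b2); neither player gains by switching there.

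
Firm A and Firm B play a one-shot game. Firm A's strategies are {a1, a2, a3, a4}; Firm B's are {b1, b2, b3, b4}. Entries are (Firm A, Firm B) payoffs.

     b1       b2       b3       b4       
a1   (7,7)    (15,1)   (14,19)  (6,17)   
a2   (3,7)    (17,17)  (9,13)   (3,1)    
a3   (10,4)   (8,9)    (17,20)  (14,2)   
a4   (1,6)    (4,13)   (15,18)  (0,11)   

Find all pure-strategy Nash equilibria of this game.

Find each player's best response to every opponent strategy; NE are the intersections.
Firm A's best responses — vs b1: a3 (payoff 10); vs b2: a2 (payoff 17); vs b3: a3 (payoff 17); vs b4: a3 (payoff 14).
Firm B's best responses — vs a1: b3 (payoff 19); vs a2: b2 (payoff 17); vs a3: b3 (payoff 20); vs a4: b3 (payoff 18).
Mutual best responses occur at (a2, b2) and (a3, b3); at each, neither player gains by switching.

(a2, b2) and (a3, b3)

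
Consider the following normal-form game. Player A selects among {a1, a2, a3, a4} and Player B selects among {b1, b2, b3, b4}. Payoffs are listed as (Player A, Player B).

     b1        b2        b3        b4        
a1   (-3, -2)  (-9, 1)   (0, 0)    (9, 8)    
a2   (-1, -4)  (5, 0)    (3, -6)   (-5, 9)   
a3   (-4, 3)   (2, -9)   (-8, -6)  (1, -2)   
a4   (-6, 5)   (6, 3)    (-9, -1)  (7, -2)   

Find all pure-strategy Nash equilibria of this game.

Find each player's best response to every opponent strategy; NE are the intersections.
Player A's best responses — vs b1: a2 (payoff -1); vs b2: a4 (payoff 6); vs b3: a2 (payoff 3); vs b4: a1 (payoff 9).
Player B's best responses — vs a1: b4 (payoff 8); vs a2: b4 (payoff 9); vs a3: b1 (payoff 3); vs a4: b1 (payoff 5).
The only mutual best response is (a1, b4); neither player gains by switching there.

(a1, b4)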